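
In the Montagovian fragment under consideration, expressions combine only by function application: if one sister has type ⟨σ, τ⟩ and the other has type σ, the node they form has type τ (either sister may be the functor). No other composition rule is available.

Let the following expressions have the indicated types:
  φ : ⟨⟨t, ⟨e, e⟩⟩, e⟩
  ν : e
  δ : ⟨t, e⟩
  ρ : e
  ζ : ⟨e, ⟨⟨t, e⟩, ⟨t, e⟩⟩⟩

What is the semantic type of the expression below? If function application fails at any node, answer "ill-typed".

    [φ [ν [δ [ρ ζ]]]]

ill-typed

[ρ ζ]: functor ζ : ⟨e, ⟨⟨t, e⟩, ⟨t, e⟩⟩⟩, argument ρ : e; result ⟨⟨t, e⟩, ⟨t, e⟩⟩.
[δ [ρ ζ]]: functor [ρ ζ] : ⟨⟨t, e⟩, ⟨t, e⟩⟩, argument δ : ⟨t, e⟩; result ⟨t, e⟩.
At [ν [δ [ρ ζ]]]: neither e nor ⟨t, e⟩ can take the other as argument; the node is ill-typed.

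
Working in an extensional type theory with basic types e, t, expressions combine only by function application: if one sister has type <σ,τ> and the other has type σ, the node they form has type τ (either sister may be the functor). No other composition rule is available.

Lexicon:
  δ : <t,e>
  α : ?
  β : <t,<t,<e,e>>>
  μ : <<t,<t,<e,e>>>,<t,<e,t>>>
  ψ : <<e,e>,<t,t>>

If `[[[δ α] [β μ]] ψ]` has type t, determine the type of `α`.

<<t,e>,<<t,<e,t>>,<<<e,e>,<t,t>>,t>>>

[[[δ α] [β μ]] ψ] must have type t. The sister ψ has type <<e,e>,<t,t>>; that is not a function onto t, so [[δ α] [β μ]] must be the functor, of type <<<e,e>,<t,t>>,t>.
[[δ α] [β μ]] must have type <<<e,e>,<t,t>>,t>. The sister [β μ] has type <t,<e,t>>; that is not a function onto <<<e,e>,<t,t>>,t>, so [δ α] must be the functor, of type <<t,<e,t>>,<<<e,e>,<t,t>>,t>>.
[δ α] must have type <<t,<e,t>>,<<<e,e>,<t,t>>,t>>. The sister δ has type <t,e>; that is not a function onto <<t,<e,t>>,<<<e,e>,<t,t>>,t>>, so α must be the functor, of type <<t,e>,<<t,<e,t>>,<<<e,e>,<t,t>>,t>>>.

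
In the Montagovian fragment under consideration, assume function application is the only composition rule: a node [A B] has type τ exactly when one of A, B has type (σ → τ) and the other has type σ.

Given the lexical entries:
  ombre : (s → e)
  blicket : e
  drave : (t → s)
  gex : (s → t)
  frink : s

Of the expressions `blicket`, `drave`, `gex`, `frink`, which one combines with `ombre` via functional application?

frink

blicket : e — ombre needs s; blicket needs nothing (atomic); neither fits.
drave : (t → s) — ombre needs s; drave needs t; neither fits.
gex : (s → t) — ombre needs s; gex needs s; neither fits.
frink — combines: ombre : (s → e) takes frink : s as argument, giving e.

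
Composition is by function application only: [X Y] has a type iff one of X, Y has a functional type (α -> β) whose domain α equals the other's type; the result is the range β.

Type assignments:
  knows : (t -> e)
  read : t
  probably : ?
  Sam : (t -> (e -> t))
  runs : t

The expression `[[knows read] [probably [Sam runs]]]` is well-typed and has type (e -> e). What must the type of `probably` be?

((e -> t) -> (e -> (e -> e)))

[[knows read] [probably [Sam runs]]] is required to be (e -> e). [knows read] : e cannot yield (e -> e) as functor, so [probably [Sam runs]] : (e -> (e -> e)).
[probably [Sam runs]] is required to be (e -> (e -> e)). [Sam runs] : (e -> t) cannot yield (e -> (e -> e)) as functor, so probably : ((e -> t) -> (e -> (e -> e))).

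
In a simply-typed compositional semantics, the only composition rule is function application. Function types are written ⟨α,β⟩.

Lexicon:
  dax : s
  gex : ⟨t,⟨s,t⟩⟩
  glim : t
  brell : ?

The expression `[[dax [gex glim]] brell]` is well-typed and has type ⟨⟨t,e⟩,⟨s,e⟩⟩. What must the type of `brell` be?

⟨t,⟨⟨t,e⟩,⟨s,e⟩⟩⟩

[[dax [gex glim]] brell] is required to be ⟨⟨t,e⟩,⟨s,e⟩⟩. [dax [gex glim]] : t cannot yield ⟨⟨t,e⟩,⟨s,e⟩⟩ as functor, so brell : ⟨t,⟨⟨t,e⟩,⟨s,e⟩⟩⟩.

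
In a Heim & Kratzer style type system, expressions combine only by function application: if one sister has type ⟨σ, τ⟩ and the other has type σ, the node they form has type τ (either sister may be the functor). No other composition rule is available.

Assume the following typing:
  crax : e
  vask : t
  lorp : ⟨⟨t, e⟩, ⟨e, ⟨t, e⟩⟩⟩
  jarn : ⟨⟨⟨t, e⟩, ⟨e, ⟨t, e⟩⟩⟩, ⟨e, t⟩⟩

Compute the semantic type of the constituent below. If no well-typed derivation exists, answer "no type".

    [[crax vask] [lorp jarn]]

no type

[crax vask]: e and t cannot combine by function application — type clash.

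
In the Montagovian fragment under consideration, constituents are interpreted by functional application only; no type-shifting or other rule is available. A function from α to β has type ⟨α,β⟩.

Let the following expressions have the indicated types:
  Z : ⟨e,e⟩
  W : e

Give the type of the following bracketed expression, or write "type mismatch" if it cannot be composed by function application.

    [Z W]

e

[Z W] — Z of type ⟨e,e⟩ combines with W of type e: type e.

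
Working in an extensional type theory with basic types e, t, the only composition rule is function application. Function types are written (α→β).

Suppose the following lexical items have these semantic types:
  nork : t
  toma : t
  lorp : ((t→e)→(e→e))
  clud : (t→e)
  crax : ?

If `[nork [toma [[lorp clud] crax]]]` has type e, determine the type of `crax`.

[nork [toma [[lorp clud] crax]]] is required to be e. nork : t cannot yield e as functor, so [toma [[lorp clud] crax]] : (t→e).
[toma [[lorp clud] crax]] is required to be (t→e). toma : t cannot yield (t→e) as functor, so [[lorp clud] crax] : (t→(t→e)).
[[lorp clud] crax] is required to be (t→(t→e)). [lorp clud] : (e→e) cannot yield (t→(t→e)) as functor, so crax : ((e→e)→(t→(t→e))).

((e→e)→(t→(t→e)))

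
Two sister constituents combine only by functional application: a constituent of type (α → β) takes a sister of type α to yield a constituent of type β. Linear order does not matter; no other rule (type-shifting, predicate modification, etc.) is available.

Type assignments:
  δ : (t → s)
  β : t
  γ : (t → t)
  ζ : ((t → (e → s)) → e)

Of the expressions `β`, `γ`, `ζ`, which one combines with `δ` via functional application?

β

β — combines: δ : (t → s) takes β : t as argument, giving s.
γ : (t → t) — does not combine with δ.
ζ : ((t → (e → s)) → e) — does not combine with δ.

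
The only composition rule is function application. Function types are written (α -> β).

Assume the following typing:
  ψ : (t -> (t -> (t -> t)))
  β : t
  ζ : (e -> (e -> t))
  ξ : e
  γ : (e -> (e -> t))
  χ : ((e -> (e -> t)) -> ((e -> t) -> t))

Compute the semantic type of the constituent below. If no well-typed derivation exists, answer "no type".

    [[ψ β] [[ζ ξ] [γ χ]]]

(t -> t)

[ψ β]: (t -> (t -> (t -> t))) applied to t yields (t -> (t -> t)).
[ζ ξ]: (e -> (e -> t)) applied to e yields (e -> t).
[γ χ]: ((e -> (e -> t)) -> ((e -> t) -> t)) applied to (e -> (e -> t)) yields ((e -> t) -> t).
[[ζ ξ] [γ χ]]: ((e -> t) -> t) applied to (e -> t) yields t.
[[ψ β] [[ζ ξ] [γ χ]]]: (t -> (t -> t)) applied to t yields (t -> t).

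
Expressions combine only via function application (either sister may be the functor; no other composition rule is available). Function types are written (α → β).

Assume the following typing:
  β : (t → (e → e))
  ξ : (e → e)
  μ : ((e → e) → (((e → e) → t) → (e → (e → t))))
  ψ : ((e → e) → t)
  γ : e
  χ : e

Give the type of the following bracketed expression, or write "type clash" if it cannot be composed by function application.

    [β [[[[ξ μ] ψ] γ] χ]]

(e → e)

[ξ μ]: functor μ : ((e → e) → (((e → e) → t) → (e → (e → t)))), argument ξ : (e → e); result (((e → e) → t) → (e → (e → t))).
[[ξ μ] ψ]: functor [ξ μ] : (((e → e) → t) → (e → (e → t))), argument ψ : ((e → e) → t); result (e → (e → t)).
[[[ξ μ] ψ] γ]: functor [[ξ μ] ψ] : (e → (e → t)), argument γ : e; result (e → t).
[[[[ξ μ] ψ] γ] χ]: functor [[[ξ μ] ψ] γ] : (e → t), argument χ : e; result t.
[β [[[[ξ μ] ψ] γ] χ]]: functor β : (t → (e → e)), argument [[[[ξ μ] ψ] γ] χ] : t; result (e → e).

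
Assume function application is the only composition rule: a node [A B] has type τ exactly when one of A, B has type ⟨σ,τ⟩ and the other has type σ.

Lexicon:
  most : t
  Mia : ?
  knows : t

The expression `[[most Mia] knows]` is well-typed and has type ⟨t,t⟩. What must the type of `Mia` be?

For [[most Mia] knows] to have type ⟨t,t⟩ with knows of type t, [most Mia] must be the function: [most Mia] : ⟨t,⟨t,t⟩⟩.
For [most Mia] to have type ⟨t,⟨t,t⟩⟩ with most of type t, Mia must be the function: Mia : ⟨t,⟨t,⟨t,t⟩⟩⟩.

⟨t,⟨t,⟨t,t⟩⟩⟩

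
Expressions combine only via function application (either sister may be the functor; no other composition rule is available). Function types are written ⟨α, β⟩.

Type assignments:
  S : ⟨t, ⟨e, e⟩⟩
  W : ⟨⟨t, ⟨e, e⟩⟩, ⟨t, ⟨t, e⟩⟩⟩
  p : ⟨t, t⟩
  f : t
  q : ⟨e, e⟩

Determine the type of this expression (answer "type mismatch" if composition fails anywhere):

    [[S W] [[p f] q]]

type mismatch

[S W] — W of type ⟨⟨t, ⟨e, e⟩⟩, ⟨t, ⟨t, e⟩⟩⟩ combines with S of type ⟨t, ⟨e, e⟩⟩: type ⟨t, ⟨t, e⟩⟩.
[p f] — p of type ⟨t, t⟩ combines with f of type t: type t.
[[p f] q]: t and ⟨e, e⟩ cannot combine by function application — type clash.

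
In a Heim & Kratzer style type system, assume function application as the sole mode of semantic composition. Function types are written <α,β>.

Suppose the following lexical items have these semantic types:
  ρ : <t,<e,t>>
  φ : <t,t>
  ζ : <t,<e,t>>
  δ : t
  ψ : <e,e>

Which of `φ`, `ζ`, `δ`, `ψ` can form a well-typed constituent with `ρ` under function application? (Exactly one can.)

φ : <t,t> — no; ρ wants t, and φ wants t.
ζ : <t,<e,t>> — no; ρ wants t, and ζ wants t.
δ — combines: ρ : <t,<e,t>> takes δ : t as argument, giving <e,t>.
ψ : <e,e> — no; ρ wants t, and ψ wants e.

δ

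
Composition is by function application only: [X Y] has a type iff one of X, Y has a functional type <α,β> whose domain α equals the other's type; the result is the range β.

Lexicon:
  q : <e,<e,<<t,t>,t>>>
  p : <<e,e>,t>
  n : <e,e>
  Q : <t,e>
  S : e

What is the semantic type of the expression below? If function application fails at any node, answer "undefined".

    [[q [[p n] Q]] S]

[p n]: <<e,e>,t> applied to <e,e> yields t.
[[p n] Q]: <t,e> applied to t yields e.
[q [[p n] Q]]: <e,<e,<<t,t>,t>>> applied to e yields <e,<<t,t>,t>>.
[[q [[p n] Q]] S]: <e,<<t,t>,t>> applied to e yields <<t,t>,t>.

<<t,t>,t>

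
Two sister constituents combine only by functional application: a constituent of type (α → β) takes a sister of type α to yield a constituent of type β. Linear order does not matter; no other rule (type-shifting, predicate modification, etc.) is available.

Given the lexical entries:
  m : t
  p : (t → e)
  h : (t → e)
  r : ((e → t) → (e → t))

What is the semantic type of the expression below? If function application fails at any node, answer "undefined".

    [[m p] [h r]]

[m p]: p is (t → e), m is t; result e.
[h r]: (t → e) with ((e → t) → (e → t)) — neither is a function whose domain matches the other; composition fails here.

undefined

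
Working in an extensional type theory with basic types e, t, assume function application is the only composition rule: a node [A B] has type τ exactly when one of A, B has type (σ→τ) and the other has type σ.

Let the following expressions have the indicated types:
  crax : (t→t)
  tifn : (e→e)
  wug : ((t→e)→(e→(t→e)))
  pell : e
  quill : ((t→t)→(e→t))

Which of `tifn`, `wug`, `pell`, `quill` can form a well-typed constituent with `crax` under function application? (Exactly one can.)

quill

tifn : (e→e) — no; crax wants t, and tifn wants e.
wug : ((t→e)→(e→(t→e))) — no; crax wants t, and wug wants (t→e).
pell : e — no; crax wants t, and pell wants nothing (atomic).
quill — combines: quill : ((t→t)→(e→t)) takes crax : (t→t) as argument, giving (e→t).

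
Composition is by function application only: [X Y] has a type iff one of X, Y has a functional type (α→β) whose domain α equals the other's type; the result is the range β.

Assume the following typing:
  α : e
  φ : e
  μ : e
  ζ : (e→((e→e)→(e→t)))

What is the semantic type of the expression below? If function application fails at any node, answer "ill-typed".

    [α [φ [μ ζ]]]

[μ ζ]: functor ζ : (e→((e→e)→(e→t))), argument μ : e; result ((e→e)→(e→t)).
At [φ [μ ζ]]: neither e nor ((e→e)→(e→t)) can take the other as argument; the node is ill-typed.

ill-typed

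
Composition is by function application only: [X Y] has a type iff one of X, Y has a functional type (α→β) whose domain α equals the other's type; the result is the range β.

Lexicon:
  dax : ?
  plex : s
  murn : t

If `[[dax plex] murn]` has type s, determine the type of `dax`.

(s→(t→s))

[[dax plex] murn] is required to be s. murn : t cannot yield s as functor, so [dax plex] : (t→s).
[dax plex] is required to be (t→s). plex : s cannot yield (t→s) as functor, so dax : (s→(t→s)).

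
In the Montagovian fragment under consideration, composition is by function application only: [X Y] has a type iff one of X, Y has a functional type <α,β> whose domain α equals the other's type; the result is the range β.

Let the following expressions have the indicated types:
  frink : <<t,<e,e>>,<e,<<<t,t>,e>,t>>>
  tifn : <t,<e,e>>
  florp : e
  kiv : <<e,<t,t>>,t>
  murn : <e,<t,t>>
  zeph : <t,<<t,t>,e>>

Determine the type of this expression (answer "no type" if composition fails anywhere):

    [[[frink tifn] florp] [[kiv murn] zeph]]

[frink tifn]: functor frink : <<t,<e,e>>,<e,<<<t,t>,e>,t>>>, argument tifn : <t,<e,e>>; result <e,<<<t,t>,e>,t>>.
[[frink tifn] florp]: functor [frink tifn] : <e,<<<t,t>,e>,t>>, argument florp : e; result <<<t,t>,e>,t>.
[kiv murn]: functor kiv : <<e,<t,t>>,t>, argument murn : <e,<t,t>>; result t.
[[kiv murn] zeph]: functor zeph : <t,<<t,t>,e>>, argument [kiv murn] : t; result <<t,t>,e>.
[[[frink tifn] florp] [[kiv murn] zeph]]: functor [[frink tifn] florp] : <<<t,t>,e>,t>, argument [[kiv murn] zeph] : <<t,t>,e>; result t.

t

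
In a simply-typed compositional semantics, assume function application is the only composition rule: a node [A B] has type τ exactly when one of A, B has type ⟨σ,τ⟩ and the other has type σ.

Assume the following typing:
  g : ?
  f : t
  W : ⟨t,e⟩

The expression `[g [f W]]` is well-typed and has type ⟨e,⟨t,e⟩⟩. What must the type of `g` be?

⟨e,⟨e,⟨t,e⟩⟩⟩

For [g [f W]] to have type ⟨e,⟨t,e⟩⟩ with [f W] of type e, g must be the function: g : ⟨e,⟨e,⟨t,e⟩⟩⟩.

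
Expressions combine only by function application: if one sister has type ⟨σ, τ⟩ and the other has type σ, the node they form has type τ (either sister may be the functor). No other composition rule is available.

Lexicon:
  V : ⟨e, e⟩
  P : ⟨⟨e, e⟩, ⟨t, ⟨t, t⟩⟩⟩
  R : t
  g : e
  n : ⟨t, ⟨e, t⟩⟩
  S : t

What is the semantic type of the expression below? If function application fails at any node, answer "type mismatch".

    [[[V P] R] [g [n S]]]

t

[V P]: P is ⟨⟨e, e⟩, ⟨t, ⟨t, t⟩⟩⟩, V is ⟨e, e⟩; result ⟨t, ⟨t, t⟩⟩.
[[V P] R]: [V P] is ⟨t, ⟨t, t⟩⟩, R is t; result ⟨t, t⟩.
[n S]: n is ⟨t, ⟨e, t⟩⟩, S is t; result ⟨e, t⟩.
[g [n S]]: [n S] is ⟨e, t⟩, g is e; result t.
[[[V P] R] [g [n S]]]: [[V P] R] is ⟨t, t⟩, [g [n S]] is t; result t.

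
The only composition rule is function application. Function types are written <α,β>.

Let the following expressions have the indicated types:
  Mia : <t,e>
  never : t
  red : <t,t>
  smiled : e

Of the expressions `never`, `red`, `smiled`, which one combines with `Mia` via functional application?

never

never — combines: Mia : <t,e> takes never : t as argument, giving e.
red : <t,t> — Mia needs t; red needs t; neither fits.
smiled : e — Mia needs t; smiled needs nothing (atomic); neither fits.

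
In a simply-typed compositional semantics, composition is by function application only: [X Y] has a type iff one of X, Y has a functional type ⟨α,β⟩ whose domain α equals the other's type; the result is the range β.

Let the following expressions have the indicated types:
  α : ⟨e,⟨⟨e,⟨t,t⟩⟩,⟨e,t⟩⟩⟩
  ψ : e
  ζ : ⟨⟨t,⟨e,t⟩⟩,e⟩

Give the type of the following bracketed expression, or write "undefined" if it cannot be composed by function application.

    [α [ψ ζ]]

At [ψ ζ]: neither e nor ⟨⟨t,⟨e,t⟩⟩,e⟩ can take the other as argument; the node is ill-typed.

undefined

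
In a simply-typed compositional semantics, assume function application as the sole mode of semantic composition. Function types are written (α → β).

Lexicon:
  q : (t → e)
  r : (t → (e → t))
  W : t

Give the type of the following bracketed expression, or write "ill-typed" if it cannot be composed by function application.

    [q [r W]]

ill-typed

At [r W], r : (t → (e → t)) takes W : t, giving (e → t).
[q [r W]]: (t → e) with (e → t) — neither is a function whose domain matches the other; composition fails here.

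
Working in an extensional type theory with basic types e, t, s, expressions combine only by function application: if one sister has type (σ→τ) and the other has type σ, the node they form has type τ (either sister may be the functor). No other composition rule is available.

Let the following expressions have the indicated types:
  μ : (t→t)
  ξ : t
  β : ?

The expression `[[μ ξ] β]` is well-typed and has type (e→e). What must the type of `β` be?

(t→(e→e))

At [[μ ξ] β] (required: (e→e)): [μ ξ] is t, which is not a function with range (e→e); hence β is the functor — type (t→(e→e)).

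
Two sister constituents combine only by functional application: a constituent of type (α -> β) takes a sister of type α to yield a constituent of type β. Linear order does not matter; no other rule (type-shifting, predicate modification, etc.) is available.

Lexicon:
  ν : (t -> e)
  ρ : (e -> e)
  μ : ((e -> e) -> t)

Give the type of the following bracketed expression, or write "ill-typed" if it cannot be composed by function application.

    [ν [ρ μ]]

e

[ρ μ]: ((e -> e) -> t) applied to (e -> e) yields t.
[ν [ρ μ]]: (t -> e) applied to t yields e.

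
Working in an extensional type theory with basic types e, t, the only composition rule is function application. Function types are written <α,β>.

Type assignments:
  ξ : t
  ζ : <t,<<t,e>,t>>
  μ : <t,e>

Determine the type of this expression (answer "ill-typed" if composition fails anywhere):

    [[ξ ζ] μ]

[ξ ζ] — ζ of type <t,<<t,e>,t>> combines with ξ of type t: type <<t,e>,t>.
[[ξ ζ] μ] — [ξ ζ] of type <<t,e>,t> combines with μ of type <t,e>: type t.

t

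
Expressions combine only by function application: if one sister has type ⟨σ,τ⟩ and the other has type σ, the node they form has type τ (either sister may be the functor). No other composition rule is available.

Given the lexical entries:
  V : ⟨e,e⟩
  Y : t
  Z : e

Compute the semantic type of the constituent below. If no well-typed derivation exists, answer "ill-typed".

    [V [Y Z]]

ill-typed

[Y Z]: t and e cannot combine by function application — type clash.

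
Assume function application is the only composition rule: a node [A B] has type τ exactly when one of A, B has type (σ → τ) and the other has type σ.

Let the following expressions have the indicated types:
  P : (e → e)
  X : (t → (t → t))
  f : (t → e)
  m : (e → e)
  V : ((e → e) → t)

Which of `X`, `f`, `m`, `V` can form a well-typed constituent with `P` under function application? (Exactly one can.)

X : (t → (t → t)) — does not combine with P.
f : (t → e) — does not combine with P.
m : (e → e) — does not combine with P.
V — combines: V : ((e → e) → t) takes P : (e → e) as argument, giving t.

V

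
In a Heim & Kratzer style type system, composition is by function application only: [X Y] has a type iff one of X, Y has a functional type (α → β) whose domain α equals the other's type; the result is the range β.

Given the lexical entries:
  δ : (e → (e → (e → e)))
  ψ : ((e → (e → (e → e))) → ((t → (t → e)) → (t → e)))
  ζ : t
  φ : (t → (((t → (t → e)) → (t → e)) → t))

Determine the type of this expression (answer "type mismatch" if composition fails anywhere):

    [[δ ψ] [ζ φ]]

At [δ ψ], ψ : ((e → (e → (e → e))) → ((t → (t → e)) → (t → e))) takes δ : (e → (e → (e → e))), giving ((t → (t → e)) → (t → e)).
At [ζ φ], φ : (t → (((t → (t → e)) → (t → e)) → t)) takes ζ : t, giving (((t → (t → e)) → (t → e)) → t).
At [[δ ψ] [ζ φ]], [ζ φ] : (((t → (t → e)) → (t → e)) → t) takes [δ ψ] : ((t → (t → e)) → (t → e)), giving t.

t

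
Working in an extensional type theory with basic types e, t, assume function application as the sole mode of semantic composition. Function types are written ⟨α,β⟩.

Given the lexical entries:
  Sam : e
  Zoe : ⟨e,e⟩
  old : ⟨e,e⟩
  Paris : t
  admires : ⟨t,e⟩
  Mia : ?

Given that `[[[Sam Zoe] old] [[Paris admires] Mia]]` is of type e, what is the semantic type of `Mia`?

⟨e,⟨e,e⟩⟩

[[[Sam Zoe] old] [[Paris admires] Mia]] is required to be e. [[Sam Zoe] old] : e cannot yield e as functor, so [[Paris admires] Mia] : ⟨e,e⟩.
[[Paris admires] Mia] is required to be ⟨e,e⟩. [Paris admires] : e cannot yield ⟨e,e⟩ as functor, so Mia : ⟨e,⟨e,e⟩⟩.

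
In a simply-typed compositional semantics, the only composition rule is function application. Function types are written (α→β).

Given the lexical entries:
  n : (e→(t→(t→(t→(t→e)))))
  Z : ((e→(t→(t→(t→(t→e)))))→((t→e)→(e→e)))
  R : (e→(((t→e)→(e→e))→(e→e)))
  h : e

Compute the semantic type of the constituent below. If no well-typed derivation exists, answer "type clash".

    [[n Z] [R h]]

[n Z]: ((e→(t→(t→(t→(t→e)))))→((t→e)→(e→e))) applied to (e→(t→(t→(t→(t→e))))) yields ((t→e)→(e→e)).
[R h]: (e→(((t→e)→(e→e))→(e→e))) applied to e yields (((t→e)→(e→e))→(e→e)).
[[n Z] [R h]]: (((t→e)→(e→e))→(e→e)) applied to ((t→e)→(e→e)) yields (e→e).

(e→e)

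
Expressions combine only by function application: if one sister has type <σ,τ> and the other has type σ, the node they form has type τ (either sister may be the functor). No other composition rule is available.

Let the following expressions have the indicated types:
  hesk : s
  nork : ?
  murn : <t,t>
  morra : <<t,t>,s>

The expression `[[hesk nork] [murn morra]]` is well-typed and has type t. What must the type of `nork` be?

[[hesk nork] [murn morra]] is required to be t. [murn morra] : s cannot yield t as functor, so [hesk nork] : <s,t>.
[hesk nork] is required to be <s,t>. hesk : s cannot yield <s,t> as functor, so nork : <s,<s,t>>.

<s,<s,t>>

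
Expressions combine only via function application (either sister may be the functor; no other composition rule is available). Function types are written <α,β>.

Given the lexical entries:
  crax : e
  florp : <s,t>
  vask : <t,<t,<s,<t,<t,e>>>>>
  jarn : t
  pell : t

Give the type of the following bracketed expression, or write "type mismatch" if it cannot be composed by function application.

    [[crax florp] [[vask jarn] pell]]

[crax florp]: e with <s,t> — neither is a function whose domain matches the other; composition fails here.

type mismatch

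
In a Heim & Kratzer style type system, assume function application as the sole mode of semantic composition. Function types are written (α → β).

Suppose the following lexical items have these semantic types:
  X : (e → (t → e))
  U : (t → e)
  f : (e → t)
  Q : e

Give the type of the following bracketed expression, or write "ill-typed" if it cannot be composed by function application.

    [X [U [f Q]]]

(t → e)

[f Q]: (e → t) applied to e yields t.
[U [f Q]]: (t → e) applied to t yields e.
[X [U [f Q]]]: (e → (t → e)) applied to e yields (t → e).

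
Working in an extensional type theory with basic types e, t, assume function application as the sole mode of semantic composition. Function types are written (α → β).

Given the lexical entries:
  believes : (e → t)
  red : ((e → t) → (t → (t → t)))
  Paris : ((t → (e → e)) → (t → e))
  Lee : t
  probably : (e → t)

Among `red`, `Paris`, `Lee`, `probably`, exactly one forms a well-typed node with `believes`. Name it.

red — combines: red : ((e → t) → (t → (t → t))) takes believes : (e → t) as argument, giving (t → (t → t)).
Paris : ((t → (e → e)) → (t → e)) — does not combine with believes.
Lee : t — does not combine with believes.
probably : (e → t) — does not combine with believes.

red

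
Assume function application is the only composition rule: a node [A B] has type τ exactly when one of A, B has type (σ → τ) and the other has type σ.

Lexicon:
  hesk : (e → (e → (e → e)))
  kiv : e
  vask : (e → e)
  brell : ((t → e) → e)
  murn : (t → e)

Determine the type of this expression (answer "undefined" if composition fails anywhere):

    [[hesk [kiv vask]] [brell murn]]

[kiv vask]: vask is (e → e), kiv is e; result e.
[hesk [kiv vask]]: hesk is (e → (e → (e → e))), [kiv vask] is e; result (e → (e → e)).
[brell murn]: brell is ((t → e) → e), murn is (t → e); result e.
[[hesk [kiv vask]] [brell murn]]: [hesk [kiv vask]] is (e → (e → e)), [brell murn] is e; result (e → e).

(e → e)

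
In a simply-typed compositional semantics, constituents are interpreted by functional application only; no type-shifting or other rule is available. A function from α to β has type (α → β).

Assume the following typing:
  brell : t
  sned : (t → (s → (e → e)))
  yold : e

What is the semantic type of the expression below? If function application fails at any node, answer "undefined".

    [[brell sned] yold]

[brell sned]: sned is (t → (s → (e → e))), brell is t; result (s → (e → e)).
At [[brell sned] yold]: neither (s → (e → e)) nor e can take the other as argument; the node is ill-typed.

undefined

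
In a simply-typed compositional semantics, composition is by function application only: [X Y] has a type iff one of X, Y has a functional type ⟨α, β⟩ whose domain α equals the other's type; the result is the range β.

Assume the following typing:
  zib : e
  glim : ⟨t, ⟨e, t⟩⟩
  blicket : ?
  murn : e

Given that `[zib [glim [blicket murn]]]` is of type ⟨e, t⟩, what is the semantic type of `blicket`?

⟨e, ⟨⟨t, ⟨e, t⟩⟩, ⟨e, ⟨e, t⟩⟩⟩⟩

[zib [glim [blicket murn]]] must have type ⟨e, t⟩. The sister zib has type e; that is not a function onto ⟨e, t⟩, so [glim [blicket murn]] must be the functor, of type ⟨e, ⟨e, t⟩⟩.
[glim [blicket murn]] must have type ⟨e, ⟨e, t⟩⟩. The sister glim has type ⟨t, ⟨e, t⟩⟩; that is not a function onto ⟨e, ⟨e, t⟩⟩, so [blicket murn] must be the functor, of type ⟨⟨t, ⟨e, t⟩⟩, ⟨e, ⟨e, t⟩⟩⟩.
[blicket murn] must have type ⟨⟨t, ⟨e, t⟩⟩, ⟨e, ⟨e, t⟩⟩⟩. The sister murn has type e; that is not a function onto ⟨⟨t, ⟨e, t⟩⟩, ⟨e, ⟨e, t⟩⟩⟩, so blicket must be the functor, of type ⟨e, ⟨⟨t, ⟨e, t⟩⟩, ⟨e, ⟨e, t⟩⟩⟩⟩.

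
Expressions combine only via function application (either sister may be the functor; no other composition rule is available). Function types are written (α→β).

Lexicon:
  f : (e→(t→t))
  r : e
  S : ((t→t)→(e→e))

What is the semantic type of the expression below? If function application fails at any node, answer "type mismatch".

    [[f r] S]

[f r]: f is (e→(t→t)), r is e; result (t→t).
[[f r] S]: S is ((t→t)→(e→e)), [f r] is (t→t); result (e→e).

(e→e)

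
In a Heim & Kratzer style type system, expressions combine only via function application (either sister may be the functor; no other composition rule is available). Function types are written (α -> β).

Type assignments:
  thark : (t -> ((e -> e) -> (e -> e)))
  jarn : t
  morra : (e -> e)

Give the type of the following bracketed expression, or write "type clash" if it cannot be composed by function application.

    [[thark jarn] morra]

[thark jarn]: (t -> ((e -> e) -> (e -> e))) applied to t yields ((e -> e) -> (e -> e)).
[[thark jarn] morra]: ((e -> e) -> (e -> e)) applied to (e -> e) yields (e -> e).

(e -> e)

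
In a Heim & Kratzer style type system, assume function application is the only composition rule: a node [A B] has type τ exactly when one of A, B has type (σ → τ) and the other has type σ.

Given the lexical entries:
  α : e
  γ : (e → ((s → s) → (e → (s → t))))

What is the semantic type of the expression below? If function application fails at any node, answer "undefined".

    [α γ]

[α γ]: (e → ((s → s) → (e → (s → t)))) applied to e yields ((s → s) → (e → (s → t))).

((s → s) → (e → (s → t)))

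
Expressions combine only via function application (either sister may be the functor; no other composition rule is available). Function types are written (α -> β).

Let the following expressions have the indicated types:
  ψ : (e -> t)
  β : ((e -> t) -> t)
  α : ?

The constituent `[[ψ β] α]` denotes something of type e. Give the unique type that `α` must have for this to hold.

At [[ψ β] α] (required: e): [ψ β] is t, which is not a function with range e; hence α is the functor — type (t -> e).

(t -> e)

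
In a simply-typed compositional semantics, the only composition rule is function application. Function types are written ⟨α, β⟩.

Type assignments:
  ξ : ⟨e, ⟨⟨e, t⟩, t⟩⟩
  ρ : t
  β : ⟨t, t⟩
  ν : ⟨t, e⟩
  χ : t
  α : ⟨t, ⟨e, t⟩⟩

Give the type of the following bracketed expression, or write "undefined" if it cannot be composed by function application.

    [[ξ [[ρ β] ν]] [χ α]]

[ρ β] — β of type ⟨t, t⟩ combines with ρ of type t: type t.
[[ρ β] ν] — ν of type ⟨t, e⟩ combines with [ρ β] of type t: type e.
[ξ [[ρ β] ν]] — ξ of type ⟨e, ⟨⟨e, t⟩, t⟩⟩ combines with [[ρ β] ν] of type e: type ⟨⟨e, t⟩, t⟩.
[χ α] — α of type ⟨t, ⟨e, t⟩⟩ combines with χ of type t: type ⟨e, t⟩.
[[ξ [[ρ β] ν]] [χ α]] — [ξ [[ρ β] ν]] of type ⟨⟨e, t⟩, t⟩ combines with [χ α] of type ⟨e, t⟩: type t.

t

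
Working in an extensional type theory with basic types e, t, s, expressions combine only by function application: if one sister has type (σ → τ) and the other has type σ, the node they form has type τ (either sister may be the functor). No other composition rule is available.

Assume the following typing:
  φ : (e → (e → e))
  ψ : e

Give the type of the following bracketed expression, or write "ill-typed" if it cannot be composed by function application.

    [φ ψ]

[φ ψ]: functor φ : (e → (e → e)), argument ψ : e; result (e → e).

(e → e)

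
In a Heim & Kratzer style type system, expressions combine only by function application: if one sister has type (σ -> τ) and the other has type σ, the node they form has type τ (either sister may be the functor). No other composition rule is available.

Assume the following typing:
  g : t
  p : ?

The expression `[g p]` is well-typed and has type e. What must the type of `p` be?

(t -> e)

At [g p] (required: e): g is t, which is not a function with range e; hence p is the functor — type (t -> e).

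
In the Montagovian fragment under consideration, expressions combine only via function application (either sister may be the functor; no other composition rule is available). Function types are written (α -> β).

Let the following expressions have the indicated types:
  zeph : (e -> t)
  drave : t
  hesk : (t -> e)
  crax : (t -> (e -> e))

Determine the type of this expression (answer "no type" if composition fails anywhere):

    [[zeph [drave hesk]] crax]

(e -> e)

[drave hesk]: hesk is (t -> e), drave is t; result e.
[zeph [drave hesk]]: zeph is (e -> t), [drave hesk] is e; result t.
[[zeph [drave hesk]] crax]: crax is (t -> (e -> e)), [zeph [drave hesk]] is t; result (e -> e).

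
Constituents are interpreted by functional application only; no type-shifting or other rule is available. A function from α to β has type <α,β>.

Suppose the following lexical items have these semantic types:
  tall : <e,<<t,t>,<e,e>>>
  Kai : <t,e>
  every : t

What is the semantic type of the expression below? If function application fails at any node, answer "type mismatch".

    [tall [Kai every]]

<<t,t>,<e,e>>

[Kai every]: Kai is <t,e>, every is t; result e.
[tall [Kai every]]: tall is <e,<<t,t>,<e,e>>>, [Kai every] is e; result <<t,t>,<e,e>>.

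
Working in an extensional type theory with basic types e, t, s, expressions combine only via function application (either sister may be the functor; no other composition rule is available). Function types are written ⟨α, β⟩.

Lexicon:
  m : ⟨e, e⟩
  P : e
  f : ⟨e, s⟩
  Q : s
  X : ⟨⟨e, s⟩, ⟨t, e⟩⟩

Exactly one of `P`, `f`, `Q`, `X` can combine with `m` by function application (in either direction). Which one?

P

P — combines: m : ⟨e, e⟩ takes P : e as argument, giving e.
f : ⟨e, s⟩ — m needs e; f needs e; neither fits.
Q : s — m needs e; Q needs nothing (atomic); neither fits.
X : ⟨⟨e, s⟩, ⟨t, e⟩⟩ — m needs e; X needs ⟨e, s⟩; neither fits.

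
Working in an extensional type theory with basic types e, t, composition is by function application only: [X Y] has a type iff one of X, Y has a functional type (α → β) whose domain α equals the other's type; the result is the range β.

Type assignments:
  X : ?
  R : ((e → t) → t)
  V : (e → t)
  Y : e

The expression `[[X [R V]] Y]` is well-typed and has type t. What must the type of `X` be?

(t → (e → t))

[[X [R V]] Y] is required to be t. Y : e cannot yield t as functor, so [X [R V]] : (e → t).
[X [R V]] is required to be (e → t). [R V] : t cannot yield (e → t) as functor, so X : (t → (e → t)).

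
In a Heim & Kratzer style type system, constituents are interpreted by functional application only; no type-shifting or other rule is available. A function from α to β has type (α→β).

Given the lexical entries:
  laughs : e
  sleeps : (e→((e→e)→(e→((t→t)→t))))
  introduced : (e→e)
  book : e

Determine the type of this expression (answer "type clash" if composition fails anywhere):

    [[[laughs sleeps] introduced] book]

((t→t)→t)

[laughs sleeps]: functor sleeps : (e→((e→e)→(e→((t→t)→t)))), argument laughs : e; result ((e→e)→(e→((t→t)→t))).
[[laughs sleeps] introduced]: functor [laughs sleeps] : ((e→e)→(e→((t→t)→t))), argument introduced : (e→e); result (e→((t→t)→t)).
[[[laughs sleeps] introduced] book]: functor [[laughs sleeps] introduced] : (e→((t→t)→t)), argument book : e; result ((t→t)→t).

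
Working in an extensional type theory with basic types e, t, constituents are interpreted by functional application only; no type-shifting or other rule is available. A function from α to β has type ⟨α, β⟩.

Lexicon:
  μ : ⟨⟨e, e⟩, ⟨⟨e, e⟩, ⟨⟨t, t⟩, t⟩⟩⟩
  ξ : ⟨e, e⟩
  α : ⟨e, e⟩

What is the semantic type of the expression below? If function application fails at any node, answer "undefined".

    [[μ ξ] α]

⟨⟨t, t⟩, t⟩

[μ ξ]: μ is ⟨⟨e, e⟩, ⟨⟨e, e⟩, ⟨⟨t, t⟩, t⟩⟩⟩, ξ is ⟨e, e⟩; result ⟨⟨e, e⟩, ⟨⟨t, t⟩, t⟩⟩.
[[μ ξ] α]: [μ ξ] is ⟨⟨e, e⟩, ⟨⟨t, t⟩, t⟩⟩, α is ⟨e, e⟩; result ⟨⟨t, t⟩, t⟩.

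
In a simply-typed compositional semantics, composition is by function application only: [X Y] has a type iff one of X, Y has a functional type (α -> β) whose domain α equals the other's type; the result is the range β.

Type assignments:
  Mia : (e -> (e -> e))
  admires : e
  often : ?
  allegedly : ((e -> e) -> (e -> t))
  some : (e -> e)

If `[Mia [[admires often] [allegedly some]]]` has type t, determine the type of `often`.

(e -> ((e -> t) -> ((e -> (e -> e)) -> t)))

[Mia [[admires often] [allegedly some]]] is required to be t. Mia : (e -> (e -> e)) cannot yield t as functor, so [[admires often] [allegedly some]] : ((e -> (e -> e)) -> t).
[[admires often] [allegedly some]] is required to be ((e -> (e -> e)) -> t). [allegedly some] : (e -> t) cannot yield ((e -> (e -> e)) -> t) as functor, so [admires often] : ((e -> t) -> ((e -> (e -> e)) -> t)).
[admires often] is required to be ((e -> t) -> ((e -> (e -> e)) -> t)). admires : e cannot yield ((e -> t) -> ((e -> (e -> e)) -> t)) as functor, so often : (e -> ((e -> t) -> ((e -> (e -> e)) -> t))).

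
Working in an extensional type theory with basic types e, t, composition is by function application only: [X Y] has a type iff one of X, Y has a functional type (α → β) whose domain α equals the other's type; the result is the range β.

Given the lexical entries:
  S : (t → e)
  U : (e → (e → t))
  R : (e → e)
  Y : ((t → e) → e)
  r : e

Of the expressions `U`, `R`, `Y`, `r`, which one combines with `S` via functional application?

Y

U : (e → (e → t)) — neither side's domain matches the other.
R : (e → e) — neither side's domain matches the other.
Y — combines: Y : ((t → e) → e) takes S : (t → e) as argument, giving e.
r : e — neither side's domain matches the other.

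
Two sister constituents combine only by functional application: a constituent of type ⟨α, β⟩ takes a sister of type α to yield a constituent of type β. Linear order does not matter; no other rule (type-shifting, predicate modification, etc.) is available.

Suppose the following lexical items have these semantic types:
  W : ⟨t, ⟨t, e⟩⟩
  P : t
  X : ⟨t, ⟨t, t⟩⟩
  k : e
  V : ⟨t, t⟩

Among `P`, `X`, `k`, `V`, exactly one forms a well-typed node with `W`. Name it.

P

P — combines: W : ⟨t, ⟨t, e⟩⟩ takes P : t as argument, giving ⟨t, e⟩.
X : ⟨t, ⟨t, t⟩⟩ — neither side's domain matches the other.
k : e — neither side's domain matches the other.
V : ⟨t, t⟩ — neither side's domain matches the other.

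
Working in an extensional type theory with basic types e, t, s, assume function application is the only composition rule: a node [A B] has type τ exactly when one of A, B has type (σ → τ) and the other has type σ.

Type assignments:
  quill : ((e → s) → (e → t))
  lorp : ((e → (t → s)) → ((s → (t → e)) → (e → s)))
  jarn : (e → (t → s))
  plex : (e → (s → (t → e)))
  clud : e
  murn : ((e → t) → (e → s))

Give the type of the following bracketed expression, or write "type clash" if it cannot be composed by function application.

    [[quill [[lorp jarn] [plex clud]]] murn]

[lorp jarn]: ((e → (t → s)) → ((s → (t → e)) → (e → s))) applied to (e → (t → s)) yields ((s → (t → e)) → (e → s)).
[plex clud]: (e → (s → (t → e))) applied to e yields (s → (t → e)).
[[lorp jarn] [plex clud]]: ((s → (t → e)) → (e → s)) applied to (s → (t → e)) yields (e → s).
[quill [[lorp jarn] [plex clud]]]: ((e → s) → (e → t)) applied to (e → s) yields (e → t).
[[quill [[lorp jarn] [plex clud]]] murn]: ((e → t) → (e → s)) applied to (e → t) yields (e → s).

(e → s)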